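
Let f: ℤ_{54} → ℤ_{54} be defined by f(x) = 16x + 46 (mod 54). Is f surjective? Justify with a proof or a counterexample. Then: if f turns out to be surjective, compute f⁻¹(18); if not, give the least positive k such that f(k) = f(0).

27

Since gcd(16, 54) = 2, we have 16x ≡ 0 (mod 2) for all x, so f(x) ≡ 0 (mod 2).
But 1 ≢ 0 (mod 2), so 1 ∈ ℤ_{54} has no preimage. Therefore f is not surjective.
Since f is not surjective, we find the least positive k with f(k) = f(0): this means 16k ≡ 0 (mod 54), i.e. 54 ∣ 16k. Since gcd(16, 54) = 2, dividing through by 2 this holds exactly when 27 ∣ 8k, and as gcd(8, 27) = 1, exactly when 27 ∣ k.
The smallest positive such k is 27.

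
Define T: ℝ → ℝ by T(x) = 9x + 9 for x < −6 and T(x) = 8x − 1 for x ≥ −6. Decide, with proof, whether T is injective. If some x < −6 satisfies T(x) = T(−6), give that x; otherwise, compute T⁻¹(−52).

Both pieces are strictly increasing (slopes 9 and 8), so each is injective on its own interval.
The left piece maps (−∞, −6) onto (−∞, −45); the right piece maps [−6, ∞) onto [−49, ∞).
These images overlap. In particular T(−6) = −49 (right piece), and solving 9x + 9 = −49 on the left piece gives x = −58/9 < −6.
So T(−58/9) = T(−6) with −58/9 ≠ −6, and T is not injective. This x = −58/9 is the requested value below −6.

-58/9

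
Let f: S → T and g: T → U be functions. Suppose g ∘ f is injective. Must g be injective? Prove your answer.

No. Take S = {1, 2}, T = {1, 2, 3}, U = {1, 2, 3}, f(a) = a for each a ∈ S, and g(b) = 2 if b ∈ {2, 3} else g(b) = b.
Then g ∘ f = f is injective (S ⊂ T and f is the inclusion), but g(2) = g(3) = 2 with 2 ≠ 3, so g is not injective.

not injective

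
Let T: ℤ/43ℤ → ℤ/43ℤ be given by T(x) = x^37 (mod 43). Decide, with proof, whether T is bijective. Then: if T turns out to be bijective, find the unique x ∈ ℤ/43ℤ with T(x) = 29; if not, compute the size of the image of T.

Since 43 is prime, the nonzero elements of ℤ/43ℤ form a cyclic group of order 42.
As gcd(37, 42) = 1, raising to the 37th power is a bijection on this group: if x_1^37 ≡ x_2^37 then (x_1x_2^{−1})^37 = 1, and the only element of order dividing gcd(37, 42) = 1 is 1, so x_1 = x_2.
With T(0) = 0 this makes T injective on all of ℤ/43ℤ, hence bijective (finite equal-size domain and codomain). In particular T is bijective.
Since T is bijective, we find the preimage of 29. The inverse of x ↦ x^37 on (ℤ/43ℤ)^× is x ↦ x^25, because 37·25 = 925 = 22·42 + 1 ≡ 1 (mod 42) and x^{42} = 1 for x ≠ 0 (Fermat). So T⁻¹(29) = 29^25 mod 43.
Repeated squaring mod 43: 29^1 ≡ 29, 29^2 ≡ 29² = 841 ≡ 24, 29^4 ≡ 24² = 576 ≡ 17, 29^8 ≡ 17² = 289 ≡ 31, 29^16 ≡ 31² = 961 ≡ 15. Since 25 = 16 + 8 + 1, 29^25 ≡ 15·31·29: 15·31 = 465 ≡ 35, then 35·29 = 1015 ≡ 26. So 29^25 ≡ 26 (mod 43).
Hence T⁻¹(29) = 26.

26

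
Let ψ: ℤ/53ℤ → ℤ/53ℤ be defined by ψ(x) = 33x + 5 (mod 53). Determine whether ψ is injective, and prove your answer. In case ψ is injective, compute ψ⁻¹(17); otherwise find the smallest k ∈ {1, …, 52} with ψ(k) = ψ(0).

10

Recall that injectivity means: for all x_1, x_2 in the domain, ψ(x_1) = ψ(x_2) implies x_1 = x_2.
Suppose ψ(x_1) = ψ(x_2) in ℤ/53ℤ. Then 33x_1 + 5 ≡ 33x_2 + 5 (mod 53), hence 33(x_1 − x_2) ≡ 0 (mod 53).
Since gcd(33, 53) = 1, 33 is invertible modulo 53, thus x_1 − x_2 ≡ 0 (mod 53), i.e. x_1 = x_2.
So ψ is injective.
We now compute 33⁻¹ mod 53 explicitly. Euclid's algorithm: 53 = 1·33 + 20, 33 = 1·20 + 13, 20 = 1·13 + 7, 13 = 1·7 + 6, 7 = 1·6 + 1; back-substituting gives 1 = 45·33 − 28·53, so 33⁻¹ ≡ 45 (mod 53).
Since ψ is injective, we find ψ⁻¹(17): we need 33x ≡ 17 − 5 ≡ 12 (mod 53). Using 33⁻¹ = 45: x ≡ 45·12 = 540 = 10·53 + 10, so x = 10.
Check: ψ(10) = 33·10 + 5 = 335 = 6·53 + 17 ≡ 17 (mod 53).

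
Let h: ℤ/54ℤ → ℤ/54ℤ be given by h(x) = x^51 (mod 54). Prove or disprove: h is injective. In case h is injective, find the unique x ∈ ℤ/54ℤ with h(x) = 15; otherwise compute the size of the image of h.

14

h(0) = 0^51 = 0.
h(6): Repeated squaring mod 54: 6^1 ≡ 6, 6^2 ≡ 6² = 36, 6^4 ≡ 36² = 1296 ≡ 0, 6^8 ≡ 0² = 0, 6^16 ≡ 0² = 0, 6^32 ≡ 0² = 0. Since 51 = 32 + 16 + 2 + 1, 6^51 ≡ 0·0·36·6: 0·0 = 0, then 0·36 = 0, then 0·6 = 0. So 6^51 ≡ 0 (mod 54).
So h(0) = h(6) = 0 while 0 ≠ 6, so h is not injective.
Since h is not injective, we determine |image(h)|. Computing x^51 mod 54 for each x (by repeated squaring, reducing mod 54 at every step), the values h(0), h(1), …, h(53) are: 0, 1, 44, 27, 46, 35, 0, 37, 26, 27, 28, 17, 0, 19, 8, 27, 10, 53, 0, 1, 44, 27, 46, 35, 0, 37, 26, 27, 28, 17, 0, 19, 8, 27, 10, 53, 0, 1, 44, 27, 46, 35, 0, 37, 26, 27, 28, 17, 0, 19, 8, 27, 10, 53.
The distinct values are {0, 1, 8, 10, 17, 19, 26, 27, 28, 35, 37, 44, 46, 53}; there are 14 of them.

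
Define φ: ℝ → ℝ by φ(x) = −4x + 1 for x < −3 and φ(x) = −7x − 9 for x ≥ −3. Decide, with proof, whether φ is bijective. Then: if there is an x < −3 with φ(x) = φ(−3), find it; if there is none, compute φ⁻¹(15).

-7/2

Both pieces are strictly decreasing (slopes −4 and −7), so each is injective on its own interval.
The left piece maps (−∞, −3) onto (13, ∞); the right piece maps [−3, ∞) onto (−∞, 12].
The images leave a gap (13 has no preimage), so φ is not surjective, hence not bijective.
Because the two images are disjoint, no x < −3 has φ(x) = φ(−3), so we compute φ⁻¹(15): 15 lies in (13, ∞), so solve −4x + 1 = 15: x = (15 − 1)/(−4) = −7/2.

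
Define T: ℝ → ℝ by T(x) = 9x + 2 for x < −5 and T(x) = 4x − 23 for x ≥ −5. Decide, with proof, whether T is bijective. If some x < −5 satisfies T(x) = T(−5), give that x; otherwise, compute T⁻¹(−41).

-9/2

Both pieces are strictly increasing (slopes 9 and 4), so each is injective on its own interval.
The left piece maps (−∞, −5) onto (−∞, −43); the right piece maps [−5, ∞) onto [−43, ∞).
Since −43 = −43, the images partition ℝ: T is injective and surjective, hence bijective.
Because the two images are disjoint, no x < −5 has T(x) = T(−5), so we compute T⁻¹(−41): −41 lies in [−43, ∞), so solve 4x − 23 = −41: x = (−41 + 23)/4 = −9/2.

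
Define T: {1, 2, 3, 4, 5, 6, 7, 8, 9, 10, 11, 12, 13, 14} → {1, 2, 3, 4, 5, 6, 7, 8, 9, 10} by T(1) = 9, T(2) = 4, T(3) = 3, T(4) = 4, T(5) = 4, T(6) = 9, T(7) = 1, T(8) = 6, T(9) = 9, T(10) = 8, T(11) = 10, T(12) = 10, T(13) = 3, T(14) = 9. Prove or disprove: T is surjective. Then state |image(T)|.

7

No element maps to 2, so T is not surjective.
The image of T is {1, 3, 4, 6, 8, 9, 10}, which has 7 elements.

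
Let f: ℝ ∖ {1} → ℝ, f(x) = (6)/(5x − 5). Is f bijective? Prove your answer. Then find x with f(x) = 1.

11/5

If f(x) = 0, cross-multiplying gives 5(6) = 0(5x − 5), which simplifies to 30 = 0 — false.  So 0 has no preimage and f is not surjective.
So f is not bijective.
Solving f(x) = 1: cross-multiplying gives 6 = 1(5x − 5), which rearranges to −5x = −11, so x = 11/5.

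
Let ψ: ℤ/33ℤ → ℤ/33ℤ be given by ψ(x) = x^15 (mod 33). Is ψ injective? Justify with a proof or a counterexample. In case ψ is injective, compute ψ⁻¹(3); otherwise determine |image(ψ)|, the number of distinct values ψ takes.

ψ(1) = 1^15 = 1.
ψ(4): Repeated squaring mod 33: 4^1 ≡ 4, 4^2 ≡ 4² = 16, 4^4 ≡ 16² = 256 ≡ 25, 4^8 ≡ 25² = 625 ≡ 31. Since 15 = 8 + 4 + 2 + 1, 4^15 ≡ 31·25·16·4: 31·25 = 775 ≡ 16, then 16·16 = 256 ≡ 25, then 25·4 = 100 ≡ 1. So 4^15 ≡ 1 (mod 33).
So ψ(1) = ψ(4) = 1 while 1 ≠ 4, so ψ is not injective.
Since ψ is not injective, we determine |image(ψ)|. Computing x^15 mod 33 for each x (by repeated squaring, reducing mod 33 at every step), the values ψ(0), ψ(1), …, ψ(32) are: 0, 1, 32, 12, 1, 23, 21, 10, 32, 12, 10, 11, 12, 10, 23, 12, 1, 32, 21, 10, 23, 21, 22, 23, 21, 1, 23, 12, 10, 32, 21, 1, 32.
The distinct values are {0, 1, 10, 11, 12, 21, 22, 23, 32}; there are 9 of them.

9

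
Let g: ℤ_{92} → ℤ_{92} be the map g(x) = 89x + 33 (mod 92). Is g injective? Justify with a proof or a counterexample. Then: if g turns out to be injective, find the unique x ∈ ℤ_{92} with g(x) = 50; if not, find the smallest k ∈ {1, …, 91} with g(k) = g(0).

Recall: g is injective if g(u) = g(v) implies u = v.
If g(u) = g(v), then 89u ≡ 89v (mod 92). Because gcd(89, 92) = 1, we may cancel 89 to get u ≡ v (mod 92).
Therefore g is injective.
We now compute 89⁻¹ mod 92 explicitly. Euclid's algorithm: 92 = 1·89 + 3, 89 = 29·3 + 2, 3 = 1·2 + 1; back-substituting gives 1 = 61·89 − 59·92, so 89⁻¹ ≡ 61 (mod 92).
Since g is injective, we compute g⁻¹(50): solve 89x + 33 ≡ 50 (mod 92), i.e. 89x ≡ 17 (mod 92).
Multiplying by 89⁻¹ = 61 gives x ≡ 61·17 = 1037 = 11·92 + 25 ≡ 25 (mod 92).
Check: g(25) = 89·25 + 33 = 2258 = 24·92 + 50 ≡ 50 (mod 92).

25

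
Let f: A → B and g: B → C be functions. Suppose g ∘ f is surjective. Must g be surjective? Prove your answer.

surjective

Let c ∈ C. Since g ∘ f is surjective, some a ∈ A has g(f(a)) = c. Then b = f(a) ∈ B satisfies g(b) = c. So g is surjective.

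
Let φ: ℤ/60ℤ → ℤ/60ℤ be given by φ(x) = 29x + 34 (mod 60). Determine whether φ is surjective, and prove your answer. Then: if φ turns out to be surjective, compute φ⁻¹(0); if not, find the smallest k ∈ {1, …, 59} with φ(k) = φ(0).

34

By definition, surjectivity means every element of the codomain has a preimage under φ.
Since gcd(29, 60) = 1, 29 is invertible modulo 60. Euclid's algorithm: 60 = 2·29 + 2, 29 = 14·2 + 1; back-substituting gives 1 = 29·29 − 14·60, so 29⁻¹ ≡ 29 (mod 60).
For any y ∈ ℤ/60ℤ, x = 29(y − 34) mod 60 satisfies φ(x) = 29·29(y − 34) + 34 ≡ y (since 29·29 ≡ 1 mod 60). So every y has a preimage.
Hence φ is surjective.
Since φ is surjective, we find φ⁻¹(0): we need 29x ≡ 0 − 34 ≡ 26 (mod 60). Using 29⁻¹ = 29: x ≡ 29·26 = 754 = 12·60 + 34, so x = 34.
Check: φ(34) = 29·34 + 34 = 1020 = 17·60 + 0 ≡ 0 (mod 60).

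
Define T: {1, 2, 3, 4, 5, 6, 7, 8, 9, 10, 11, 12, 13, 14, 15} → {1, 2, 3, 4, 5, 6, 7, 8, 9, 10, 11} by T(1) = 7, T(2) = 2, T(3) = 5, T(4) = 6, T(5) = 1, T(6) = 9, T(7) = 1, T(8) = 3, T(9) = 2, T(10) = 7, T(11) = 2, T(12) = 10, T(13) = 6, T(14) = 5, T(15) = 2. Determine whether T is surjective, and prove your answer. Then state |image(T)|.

8

No element maps to 4, so T is not surjective.
The image of T is {1, 2, 3, 5, 6, 7, 9, 10}, which has 8 elements.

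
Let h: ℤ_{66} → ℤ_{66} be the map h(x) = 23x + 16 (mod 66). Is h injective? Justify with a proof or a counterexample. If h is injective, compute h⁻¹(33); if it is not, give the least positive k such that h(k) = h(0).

61

By definition, injectivity means: for all x_1, x_2 in the domain, h(x_1) = h(x_2) implies x_1 = x_2.
Suppose h(x_1) = h(x_2) in ℤ_{66}. Then 23x_1 + 16 ≡ 23x_2 + 16 (mod 66), thus 23(x_1 − x_2) ≡ 0 (mod 66).
Since gcd(23, 66) = 1, 23 is invertible modulo 66, thus x_1 − x_2 ≡ 0 (mod 66), i.e. x_1 = x_2.
Thus h is injective.
We now compute 23⁻¹ mod 66 explicitly. Euclid's algorithm: 66 = 2·23 + 20, 23 = 1·20 + 3, 20 = 6·3 + 2, 3 = 1·2 + 1; back-substituting gives 1 = 23·23 − 8·66, so 23⁻¹ ≡ 23 (mod 66).
Since h is injective, we compute h⁻¹(33): solve 23x + 16 ≡ 33 (mod 66), i.e. 23x ≡ 17 (mod 66).
Multiplying by 23⁻¹ = 23 gives x ≡ 23·17 = 391 = 5·66 + 61 ≡ 61 (mod 66).
Check: h(61) = 23·61 + 16 = 1419 = 21·66 + 33 ≡ 33 (mod 66).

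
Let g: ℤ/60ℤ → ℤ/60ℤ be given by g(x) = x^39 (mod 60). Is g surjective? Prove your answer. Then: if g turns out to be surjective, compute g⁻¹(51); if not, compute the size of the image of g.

g(0) = 0^39 = 0.
g(30): Repeated squaring mod 60: 30^1 ≡ 30, 30^2 ≡ 30² = 900 ≡ 0, 30^4 ≡ 0² = 0, 30^8 ≡ 0² = 0, 30^16 ≡ 0² = 0, 30^32 ≡ 0² = 0. Since 39 = 32 + 4 + 2 + 1, 30^39 ≡ 0·0·0·30: 0·0 = 0, then 0·0 = 0, then 0·30 = 0. So 30^39 ≡ 0 (mod 60).
So g(0) = g(30) = 0 while 0 ≠ 30, therefore g is not injective.
A non-injective map from the 60-element set ℤ/60ℤ to itself takes at most 59 distinct values, so it cannot be surjective. Therefore g is not surjective.
Since g is not surjective, we determine |image(g)|. Computing x^39 mod 60 for each x (by repeated squaring, reducing mod 60 at every step), the values g(0), g(1), …, g(59) are: 0, 1, 8, 27, 4, 5, 36, 43, 32, 9, 40, 11, 48, 37, 44, 15, 16, 53, 12, 19, 20, 21, 28, 47, 24, 25, 56, 3, 52, 29, 0, 31, 8, 57, 4, 35, 36, 13, 32, 39, 40, 41, 48, 7, 44, 45, 16, 23, 12, 49, 20, 51, 28, 17, 24, 55, 56, 33, 52, 59.
The distinct values are {0, 1, 3, 4, 5, 7, 8, 9, 11, 12, 13, 15, 16, 17, 19, 20, 21, 23, 24, 25, 27, 28, 29, 31, 32, 33, 35, 36, 37, 39, 40, 41, 43, 44, 45, 47, 48, 49, 51, 52, 53, 55, 56, 57, 59}; there are 45 of them.

45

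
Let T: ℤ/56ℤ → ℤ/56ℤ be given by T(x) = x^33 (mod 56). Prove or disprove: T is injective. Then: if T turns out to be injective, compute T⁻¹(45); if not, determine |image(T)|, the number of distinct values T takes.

15

T(2): Repeated squaring mod 56: 2^1 ≡ 2, 2^2 ≡ 2² = 4, 2^4 ≡ 4² = 16, 2^8 ≡ 16² = 256 ≡ 32, 2^16 ≡ 32² = 1024 ≡ 16, 2^32 ≡ 16² = 256 ≡ 32. Since 33 = 32 + 1, 2^33 ≡ 32·2: 32·2 = 64 ≡ 8. So 2^33 ≡ 8 (mod 56).
T(4): Repeated squaring mod 56: 4^1 ≡ 4, 4^2 ≡ 4² = 16, 4^4 ≡ 16² = 256 ≡ 32, 4^8 ≡ 32² = 1024 ≡ 16, 4^16 ≡ 16² = 256 ≡ 32, 4^32 ≡ 32² = 1024 ≡ 16. Since 33 = 32 + 1, 4^33 ≡ 16·4: 16·4 = 64 ≡ 8. So 4^33 ≡ 8 (mod 56).
So T(2) = T(4) = 8 while 2 ≠ 4, thus T is not injective.
Since T is not injective, we determine |image(T)|. Computing x^33 mod 56 for each x (by repeated squaring, reducing mod 56 at every step), the values T(0), T(1), …, T(55) are: 0, 1, 8, 27, 8, 13, 48, 7, 8, 1, 48, 43, 48, 13, 0, 15, 8, 41, 8, 27, 48, 21, 8, 15, 48, 1, 48, 27, 0, 29, 8, 55, 8, 41, 48, 35, 8, 29, 48, 15, 48, 41, 0, 43, 8, 13, 8, 55, 48, 49, 8, 43, 48, 29, 48, 55.
The distinct values are {0, 1, 7, 8, 13, 15, 21, 27, 29, 35, 41, 43, 48, 49, 55}; there are 15 of them.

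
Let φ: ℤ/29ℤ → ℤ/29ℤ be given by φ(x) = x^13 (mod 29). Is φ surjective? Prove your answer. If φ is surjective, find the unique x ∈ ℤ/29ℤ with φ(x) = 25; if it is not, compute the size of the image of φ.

Since 29 is prime, the nonzero elements of ℤ/29ℤ form a cyclic group of order 28.
As gcd(13, 28) = 1, raising to the 13th power is a bijection on this group: if u^13 ≡ v^13 then (uv^{−1})^13 = 1, and the only element of order dividing gcd(13, 28) = 1 is 1, so u = v.
With φ(0) = 0 this makes φ injective on all of ℤ/29ℤ, hence bijective (finite equal-size domain and codomain). In particular φ is surjective.
Since φ is surjective, we find the preimage of 25. The inverse of x ↦ x^13 on (ℤ/29ℤ)^× is x ↦ x^13, because 13·13 = 169 = 6·28 + 1 ≡ 1 (mod 28) and x^{28} = 1 for x ≠ 0 (Fermat). So φ⁻¹(25) = 25^13 mod 29.
Repeated squaring mod 29: 25^1 ≡ 25, 25^2 ≡ 25² = 625 ≡ 16, 25^4 ≡ 16² = 256 ≡ 24, 25^8 ≡ 24² = 576 ≡ 25. Since 13 = 8 + 4 + 1, 25^13 ≡ 25·24·25: 25·24 = 600 ≡ 20, then 20·25 = 500 ≡ 7. So 25^13 ≡ 7 (mod 29).
Hence φ⁻¹(25) = 7.

7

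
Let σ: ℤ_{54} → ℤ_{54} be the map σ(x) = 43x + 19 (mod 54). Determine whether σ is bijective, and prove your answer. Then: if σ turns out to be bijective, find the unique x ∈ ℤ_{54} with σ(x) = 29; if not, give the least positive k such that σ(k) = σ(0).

If σ(a) = σ(b), then 43a ≡ 43b (mod 54). Because gcd(43, 54) = 1, we may cancel 43 to get a ≡ b (mod 54).
We now compute 43⁻¹ mod 54 explicitly. Euclid's algorithm: 54 = 1·43 + 11, 43 = 3·11 + 10, 11 = 1·10 + 1; back-substituting gives 1 = 49·43 − 39·54, so 43⁻¹ ≡ 49 (mod 54).
Then y ↦ 49(y − 19) is a two-sided inverse to σ, so every y ∈ ℤ_{54} has a preimage.
Thus σ is bijective.
Since σ is bijective, we compute σ⁻¹(29): solve 43x + 19 ≡ 29 (mod 54), i.e. 43x ≡ 10 (mod 54).
Multiplying by 43⁻¹ = 49 gives x ≡ 49·10 = 490 = 9·54 + 4 ≡ 4 (mod 54).
Check: σ(4) = 43·4 + 19 = 191 = 3·54 + 29 ≡ 29 (mod 54).

4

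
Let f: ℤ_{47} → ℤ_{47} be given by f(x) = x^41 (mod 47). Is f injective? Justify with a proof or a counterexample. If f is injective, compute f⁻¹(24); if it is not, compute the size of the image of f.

Since 47 is prime, the nonzero elements of ℤ_{47} form a cyclic group of order 46.
As gcd(41, 46) = 1, raising to the 41st power is a bijection on this group: if x_1^41 ≡ x_2^41 then (x_1x_2^{−1})^41 = 1, and the only element of order dividing gcd(41, 46) = 1 is 1, so x_1 = x_2.
With f(0) = 0 this makes f injective on all of ℤ_{47}, hence bijective (finite equal-size domain and codomain). In particular f is injective.
Since f is injective, we find the preimage of 24. The inverse of x ↦ x^41 on (ℤ_{47})^× is x ↦ x^9, because 41·9 = 369 = 8·46 + 1 ≡ 1 (mod 46) and x^{46} = 1 for x ≠ 0 (Fermat). So f⁻¹(24) = 24^9 mod 47.
Repeated squaring mod 47: 24^1 ≡ 24, 24^2 ≡ 24² = 576 ≡ 12, 24^4 ≡ 12² = 144 ≡ 3, 24^8 ≡ 3² = 9. Since 9 = 8 + 1, 24^9 ≡ 9·24: 9·24 = 216 ≡ 28. So 24^9 ≡ 28 (mod 47).
Hence f⁻¹(24) = 28.

28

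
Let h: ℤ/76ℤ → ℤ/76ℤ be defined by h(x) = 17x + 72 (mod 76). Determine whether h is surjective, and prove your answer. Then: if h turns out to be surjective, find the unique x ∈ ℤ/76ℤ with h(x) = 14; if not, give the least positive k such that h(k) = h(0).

10

Since gcd(17, 76) = 1, 17 is invertible modulo 76. Euclid's algorithm: 76 = 4·17 + 8, 17 = 2·8 + 1; back-substituting gives 1 = 9·17 − 2·76, so 17⁻¹ ≡ 9 (mod 76).
For any y ∈ ℤ/76ℤ, x = 9(y − 72) mod 76 satisfies h(x) = 17·9(y − 72) + 72 ≡ y (since 17·9 ≡ 1 mod 76). So every y has a preimage.
Hence h is surjective.
Since h is surjective, we find h⁻¹(14): we need 17x ≡ 14 − 72 ≡ 18 (mod 76). Using 17⁻¹ = 9: x ≡ 9·18 = 162 = 2·76 + 10, so x = 10.
Check: h(10) = 17·10 + 72 = 242 = 3·76 + 14 ≡ 14 (mod 76).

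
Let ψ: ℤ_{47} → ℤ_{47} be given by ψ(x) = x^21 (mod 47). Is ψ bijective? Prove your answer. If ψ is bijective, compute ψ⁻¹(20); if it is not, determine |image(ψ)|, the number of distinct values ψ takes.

30

Since 47 is prime, the nonzero elements of ℤ_{47} form a cyclic group of order 46.
As gcd(21, 46) = 1, raising to the 21st power is a bijection on this group: if a^21 ≡ b^21 then (ab^{−1})^21 = 1, and the only element of order dividing gcd(21, 46) = 1 is 1, so a = b.
With ψ(0) = 0 this makes ψ injective on all of ℤ_{47}, hence bijective (finite equal-size domain and codomain). In particular ψ is bijective.
Since ψ is bijective, we find the preimage of 20. The inverse of x ↦ x^21 on (ℤ_{47})^× is x ↦ x^11, because 21·11 = 231 = 5·46 + 1 ≡ 1 (mod 46) and x^{46} = 1 for x ≠ 0 (Fermat). So ψ⁻¹(20) = 20^11 mod 47.
Repeated squaring mod 47: 20^1 ≡ 20, 20^2 ≡ 20² = 400 ≡ 24, 20^4 ≡ 24² = 576 ≡ 12, 20^8 ≡ 12² = 144 ≡ 3. Since 11 = 8 + 2 + 1, 20^11 ≡ 3·24·20: 3·24 = 72 ≡ 25, then 25·20 = 500 ≡ 30. So 20^11 ≡ 30 (mod 47).
Hence ψ⁻¹(20) = 30.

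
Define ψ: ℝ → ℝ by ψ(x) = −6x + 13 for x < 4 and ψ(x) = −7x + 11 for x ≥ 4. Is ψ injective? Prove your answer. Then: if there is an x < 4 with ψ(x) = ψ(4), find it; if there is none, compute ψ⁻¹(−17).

4

Both pieces are strictly decreasing (slopes −6 and −7), so each is injective on its own interval.
The left piece maps (−∞, 4) onto (−11, ∞); the right piece maps [4, ∞) onto (−∞, −17].
These images are disjoint, so no value is attained by both pieces. Hence ψ is injective.
Because the two images are disjoint, no x < 4 has ψ(x) = ψ(4), so we compute ψ⁻¹(−17): −17 lies in (−∞, −17], so solve −7x + 11 = −17: x = (−17 − 11)/(−7) = 4.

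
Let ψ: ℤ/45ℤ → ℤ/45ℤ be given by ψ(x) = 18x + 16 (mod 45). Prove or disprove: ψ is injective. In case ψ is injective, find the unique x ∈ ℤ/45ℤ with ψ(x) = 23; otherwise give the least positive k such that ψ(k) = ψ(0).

5

By definition, injectivity means: for all x_1, x_2 in the domain, ψ(x_1) = ψ(x_2) implies x_1 = x_2.
We have gcd(18, 45) = 9 > 1. Taking x_1 = 0 and x_2 = 5: ψ(0) = 16 and ψ(5) = 18·5 + 16 = 106 ≡ 16 (mod 45).
So ψ(0) = ψ(5) while 0 ≠ 5, hence ψ is not injective.
Since ψ is not injective, we find the least positive k with ψ(k) = ψ(0): this means 18k ≡ 0 (mod 45), i.e. 45 ∣ 18k. Since gcd(18, 45) = 9, dividing through by 9 this holds exactly when 5 ∣ 2k, and as gcd(2, 5) = 1, exactly when 5 ∣ k.
The smallest positive such k is 5.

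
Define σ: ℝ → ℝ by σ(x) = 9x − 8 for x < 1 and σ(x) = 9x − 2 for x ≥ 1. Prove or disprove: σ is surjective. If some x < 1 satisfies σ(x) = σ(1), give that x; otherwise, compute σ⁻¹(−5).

Both pieces are strictly increasing (slopes 9 and 9), so each is injective on its own interval.
The left piece maps (−∞, 1) onto (−∞, 1); the right piece maps [1, ∞) onto [7, ∞).
The union (−∞, 1) ∪ [7, ∞) omits the interval between 1 and 7; in particular 1 has no preimage. So σ is not surjective.
Because the two images are disjoint, no x < 1 has σ(x) = σ(1), so we compute σ⁻¹(−5): −5 lies in (−∞, 1), so solve 9x − 8 = −5: x = (−5 + 8)/9 = 1/3.

1/3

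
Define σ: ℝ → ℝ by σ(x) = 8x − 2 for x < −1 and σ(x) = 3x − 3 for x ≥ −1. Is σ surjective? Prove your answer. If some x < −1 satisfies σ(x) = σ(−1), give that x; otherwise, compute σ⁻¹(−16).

-7/4

Both pieces are strictly increasing (slopes 8 and 3), so each is injective on its own interval.
The left piece maps (−∞, −1) onto (−∞, −10); the right piece maps [−1, ∞) onto [−6, ∞).
The union (−∞, −10) ∪ [−6, ∞) omits the interval between −10 and −6; in particular −10 has no preimage. So σ is not surjective.
Because the two images are disjoint, no x < −1 has σ(x) = σ(−1), so we compute σ⁻¹(−16): −16 lies in (−∞, −10), so solve 8x − 2 = −16: x = (−16 + 2)/8 = −7/4.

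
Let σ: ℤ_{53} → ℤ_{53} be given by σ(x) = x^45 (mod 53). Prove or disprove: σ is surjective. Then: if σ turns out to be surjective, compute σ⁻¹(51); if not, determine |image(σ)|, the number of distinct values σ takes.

34

Since 53 is prime, the nonzero elements of ℤ_{53} form a cyclic group of order 52.
As gcd(45, 52) = 1, raising to the 45th power is a bijection on this group: if a^45 ≡ b^45 then (ab^{−1})^45 = 1, and the only element of order dividing gcd(45, 52) = 1 is 1, so a = b.
With σ(0) = 0 this makes σ injective on all of ℤ_{53}, hence bijective (finite equal-size domain and codomain). In particular σ is surjective.
Since σ is surjective, we find the preimage of 51. The inverse of x ↦ x^45 on (ℤ_{53})^× is x ↦ x^37, because 45·37 = 1665 = 32·52 + 1 ≡ 1 (mod 52) and x^{52} = 1 for x ≠ 0 (Fermat). So σ⁻¹(51) = 51^37 mod 53.
Repeated squaring mod 53: 51^1 ≡ 51, 51^2 ≡ 51² = 2601 ≡ 4, 51^4 ≡ 4² = 16, 51^8 ≡ 16² = 256 ≡ 44, 51^16 ≡ 44² = 1936 ≡ 28, 51^32 ≡ 28² = 784 ≡ 42. Since 37 = 32 + 4 + 1, 51^37 ≡ 42·16·51: 42·16 = 672 ≡ 36, then 36·51 = 1836 ≡ 34. So 51^37 ≡ 34 (mod 53).
Hence σ⁻¹(51) = 34.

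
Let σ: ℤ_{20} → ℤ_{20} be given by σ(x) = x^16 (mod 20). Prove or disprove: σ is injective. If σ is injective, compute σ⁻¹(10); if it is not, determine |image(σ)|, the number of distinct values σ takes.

σ(1) = 1^16 = 1.
σ(3): Repeated squaring mod 20: 3^1 ≡ 3, 3^2 ≡ 3² = 9, 3^4 ≡ 9² = 81 ≡ 1, 3^8 ≡ 1² = 1, 3^16 ≡ 1² = 1. So 3^16 ≡ 1 (mod 20).
So σ(1) = σ(3) = 1 while 1 ≠ 3, so σ is not injective.
Since σ is not injective, we determine |image(σ)|. Computing x^16 mod 20 for each x (by repeated squaring, reducing mod 20 at every step), the values σ(0), σ(1), …, σ(19) are: 0, 1, 16, 1, 16, 5, 16, 1, 16, 1, 0, 1, 16, 1, 16, 5, 16, 1, 16, 1.
The distinct values are {0, 1, 5, 16}; there are 4 of them.

4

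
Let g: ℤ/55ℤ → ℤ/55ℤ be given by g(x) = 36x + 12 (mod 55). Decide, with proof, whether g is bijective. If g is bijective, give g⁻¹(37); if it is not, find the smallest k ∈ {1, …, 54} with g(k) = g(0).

45

If g(x_1) = g(x_2), then 36x_1 ≡ 36x_2 (mod 55). Because gcd(36, 55) = 1, we may cancel 36 to get x_1 ≡ x_2 (mod 55).
We now compute 36⁻¹ mod 55 explicitly. Euclid's algorithm: 55 = 1·36 + 19, 36 = 1·19 + 17, 19 = 1·17 + 2, 17 = 8·2 + 1; back-substituting gives 1 = 26·36 − 17·55, so 36⁻¹ ≡ 26 (mod 55).
Then y ↦ 26(y − 12) is a two-sided inverse to g, so every y ∈ ℤ/55ℤ has a preimage.
Hence g is bijective.
Since g is bijective, we compute g⁻¹(37): solve 36x + 12 ≡ 37 (mod 55), i.e. 36x ≡ 25 (mod 55).
Multiplying by 36⁻¹ = 26 gives x ≡ 26·25 = 650 = 11·55 + 45 ≡ 45 (mod 55).
Check: g(45) = 36·45 + 12 = 1632 = 29·55 + 37 ≡ 37 (mod 55).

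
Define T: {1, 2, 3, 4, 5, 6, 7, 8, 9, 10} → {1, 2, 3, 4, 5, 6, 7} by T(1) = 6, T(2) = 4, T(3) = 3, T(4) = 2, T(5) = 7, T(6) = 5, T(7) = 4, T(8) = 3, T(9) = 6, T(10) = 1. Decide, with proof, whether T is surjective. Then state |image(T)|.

Every element of the codomain has a preimage: 1 = T(10), 2 = T(4), 3 = T(3), 4 = T(2), 5 = T(6), 6 = T(1), 7 = T(5).
Therefore T is surjective.
The image of T is {1, 2, 3, 4, 5, 6, 7}, which has 7 elements.

7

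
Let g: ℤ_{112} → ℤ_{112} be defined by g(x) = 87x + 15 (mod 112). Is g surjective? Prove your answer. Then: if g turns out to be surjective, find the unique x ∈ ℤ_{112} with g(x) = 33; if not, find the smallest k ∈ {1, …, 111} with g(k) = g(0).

Since gcd(87, 112) = 1, 87 is invertible modulo 112. Euclid's algorithm: 112 = 1·87 + 25, 87 = 3·25 + 12, 25 = 2·12 + 1; back-substituting gives 1 = 103·87 − 80·112, so 87⁻¹ ≡ 103 (mod 112).
Then y ↦ 103(y − 15) is a two-sided inverse to g, so every y ∈ ℤ_{112} has a preimage.
So g is surjective.
Since g is surjective, we find g⁻¹(33): we need 87x ≡ 33 − 15 ≡ 18 (mod 112). Using 87⁻¹ = 103: x ≡ 103·18 = 1854 = 16·112 + 62, so x = 62.
Check: g(62) = 87·62 + 15 = 5409 = 48·112 + 33 ≡ 33 (mod 112).

62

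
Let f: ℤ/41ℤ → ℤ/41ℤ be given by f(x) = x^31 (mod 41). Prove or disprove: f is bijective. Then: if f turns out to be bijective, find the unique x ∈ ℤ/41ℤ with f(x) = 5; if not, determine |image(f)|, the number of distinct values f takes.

Since 41 is prime, the nonzero elements of ℤ/41ℤ form a cyclic group of order 40.
As gcd(31, 40) = 1, raising to the 31st power is a bijection on this group: if x_1^31 ≡ x_2^31 then (x_1x_2^{−1})^31 = 1, and the only element of order dividing gcd(31, 40) = 1 is 1, so x_1 = x_2.
With f(0) = 0 this makes f injective on all of ℤ/41ℤ, hence bijective (finite equal-size domain and codomain). In particular f is bijective.
Since f is bijective, we find the preimage of 5. The inverse of x ↦ x^31 on (ℤ/41ℤ)^× is x ↦ x^31, because 31·31 = 961 = 24·40 + 1 ≡ 1 (mod 40) and x^{40} = 1 for x ≠ 0 (Fermat). So f⁻¹(5) = 5^31 mod 41.
Repeated squaring mod 41: 5^1 ≡ 5, 5^2 ≡ 5² = 25, 5^4 ≡ 25² = 625 ≡ 10, 5^8 ≡ 10² = 100 ≡ 18, 5^16 ≡ 18² = 324 ≡ 37. Since 31 = 16 + 8 + 4 + 2 + 1, 5^31 ≡ 37·18·10·25·5: 37·18 = 666 ≡ 10, then 10·10 = 100 ≡ 18, then 18·25 = 450 ≡ 40, then 40·5 = 200 ≡ 36. So 5^31 ≡ 36 (mod 41).
Hence f⁻¹(5) = 36.

36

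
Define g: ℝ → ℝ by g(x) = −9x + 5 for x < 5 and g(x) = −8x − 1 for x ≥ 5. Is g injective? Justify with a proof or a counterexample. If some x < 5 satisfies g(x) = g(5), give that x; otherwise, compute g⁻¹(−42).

Both pieces are strictly decreasing (slopes −9 and −8), so each is injective on its own interval.
The left piece maps (−∞, 5) onto (−40, ∞); the right piece maps [5, ∞) onto (−∞, −41].
These images are disjoint, so no value is attained by both pieces. Therefore g is injective.
Because the two images are disjoint, no x < 5 has g(x) = g(5), so we compute g⁻¹(−42): −42 lies in (−∞, −41], so solve −8x − 1 = −42: x = (−42 + 1)/(−8) = 41/8.

41/8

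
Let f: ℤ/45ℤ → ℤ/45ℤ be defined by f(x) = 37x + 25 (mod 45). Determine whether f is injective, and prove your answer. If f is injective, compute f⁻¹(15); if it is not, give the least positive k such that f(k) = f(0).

35

Suppose f(a) = f(b) in ℤ/45ℤ. Then 37a + 25 ≡ 37b + 25 (mod 45), hence 37(a − b) ≡ 0 (mod 45).
Since gcd(37, 45) = 1, 37 is invertible modulo 45, therefore a − b ≡ 0 (mod 45), i.e. a = b.
Hence f is injective.
We now compute 37⁻¹ mod 45 explicitly. Euclid's algorithm: 45 = 1·37 + 8, 37 = 4·8 + 5, 8 = 1·5 + 3, 5 = 1·3 + 2, 3 = 1·2 + 1; back-substituting gives 1 = 28·37 − 23·45, so 37⁻¹ ≡ 28 (mod 45).
Since f is injective, we compute f⁻¹(15): solve 37x + 25 ≡ 15 (mod 45), i.e. 37x ≡ 35 (mod 45).
Multiplying by 37⁻¹ = 28 gives x ≡ 28·35 = 980 = 21·45 + 35 ≡ 35 (mod 45).
Check: f(35) = 37·35 + 25 = 1320 = 29·45 + 15 ≡ 15 (mod 45).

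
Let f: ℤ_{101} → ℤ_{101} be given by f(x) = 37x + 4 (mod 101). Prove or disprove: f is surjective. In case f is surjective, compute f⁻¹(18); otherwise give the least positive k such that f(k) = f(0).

85

By definition, f is surjective if every y in the codomain equals f(x) for some x in the domain.
Since gcd(37, 101) = 1, 37 is invertible modulo 101. Euclid's algorithm: 101 = 2·37 + 27, 37 = 1·27 + 10, 27 = 2·10 + 7, 10 = 1·7 + 3, 7 = 2·3 + 1; back-substituting gives 1 = 71·37 − 26·101, so 37⁻¹ ≡ 71 (mod 101).
For any y ∈ ℤ_{101}, x = 71(y − 4) mod 101 satisfies f(x) = 37·71(y − 4) + 4 ≡ y (since 37·71 ≡ 1 mod 101). So every y has a preimage.
Therefore f is surjective.
Since f is surjective, we compute f⁻¹(18): solve 37x + 4 ≡ 18 (mod 101), i.e. 37x ≡ 14 (mod 101).
Multiplying by 37⁻¹ = 71 gives x ≡ 71·14 = 994 = 9·101 + 85 ≡ 85 (mod 101).
Check: f(85) = 37·85 + 4 = 3149 = 31·101 + 18 ≡ 18 (mod 101).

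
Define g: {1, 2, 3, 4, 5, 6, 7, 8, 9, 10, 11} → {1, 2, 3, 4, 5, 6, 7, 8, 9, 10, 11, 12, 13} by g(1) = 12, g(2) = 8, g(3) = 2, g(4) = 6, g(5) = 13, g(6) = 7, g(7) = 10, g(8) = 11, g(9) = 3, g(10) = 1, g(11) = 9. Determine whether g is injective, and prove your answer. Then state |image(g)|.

11

The values g(1), …, g(11) are 12, 8, 2, 6, 13, 7, 10, 11, 3, 1, 9 — all distinct.
So g(u) = g(v) only when u = v, and g is injective.
The image of g is {1, 2, 3, 6, 7, 8, 9, 10, 11, 12, 13}, which has 11 elements.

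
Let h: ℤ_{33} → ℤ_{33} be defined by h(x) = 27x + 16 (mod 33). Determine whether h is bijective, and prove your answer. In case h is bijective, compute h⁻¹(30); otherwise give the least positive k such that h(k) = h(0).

11

We have gcd(27, 33) = 3 > 1. Taking a = 0 and b = 11: h(0) = 16 and h(11) = 27·11 + 16 = 313 ≡ 16 (mod 33).
So h(0) = h(11) while 0 ≠ 11, therefore h is not injective, hence not bijective.
Since h is not bijective, we find the least positive k with h(k) = h(0): this means 27k ≡ 0 (mod 33), i.e. 33 ∣ 27k. Since gcd(27, 33) = 3, dividing through by 3 this holds exactly when 11 ∣ 9k, and as gcd(9, 11) = 1, exactly when 11 ∣ k.
The smallest positive such k is 11.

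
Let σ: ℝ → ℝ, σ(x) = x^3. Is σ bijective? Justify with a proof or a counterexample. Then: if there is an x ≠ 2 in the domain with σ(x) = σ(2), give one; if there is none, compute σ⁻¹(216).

6

On ℝ, x ↦ x^3 is strictly increasing (injective) and for any y ∈ ℝ the 3rd root y^{1/3} lies in ℝ (surjective). So σ is bijective.
Since x ↦ x^3 is strictly increasing on ℝ, it is injective there, so no x ≠ 2 in the domain has σ(x) = σ(2). We therefore compute σ⁻¹(216) = 216^{1/3} = 6 (indeed 6^3 = 216).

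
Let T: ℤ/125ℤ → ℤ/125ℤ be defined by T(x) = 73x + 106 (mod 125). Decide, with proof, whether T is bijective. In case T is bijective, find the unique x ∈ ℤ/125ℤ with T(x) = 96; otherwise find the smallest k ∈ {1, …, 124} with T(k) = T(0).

5

Recall that injectivity means: for all a, b in the domain, T(a) = T(b) implies a = b.
If T(a) = T(b), then 73a ≡ 73b (mod 125). Because gcd(73, 125) = 1, we may cancel 73 to get a ≡ b (mod 125).
We now compute 73⁻¹ mod 125 explicitly. Euclid's algorithm: 125 = 1·73 + 52, 73 = 1·52 + 21, 52 = 2·21 + 10, 21 = 2·10 + 1; back-substituting gives 1 = 12·73 − 7·125, so 73⁻¹ ≡ 12 (mod 125).
Then y ↦ 12(y − 106) is a two-sided inverse to T, so every y ∈ ℤ/125ℤ has a preimage.
Hence T is bijective.
Since T is bijective, we compute T⁻¹(96): solve 73x + 106 ≡ 96 (mod 125), i.e. 73x ≡ 115 (mod 125).
Multiplying by 73⁻¹ = 12 gives x ≡ 12·115 = 1380 = 11·125 + 5 ≡ 5 (mod 125).
Check: T(5) = 73·5 + 106 = 471 = 3·125 + 96 ≡ 96 (mod 125).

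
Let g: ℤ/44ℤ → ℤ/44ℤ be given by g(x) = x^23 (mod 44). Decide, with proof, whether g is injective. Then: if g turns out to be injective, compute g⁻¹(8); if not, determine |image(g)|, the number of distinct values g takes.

33

g(0) = 0^23 = 0.
g(22): Repeated squaring mod 44: 22^1 ≡ 22, 22^2 ≡ 22² = 484 ≡ 0, 22^4 ≡ 0² = 0, 22^8 ≡ 0² = 0, 22^16 ≡ 0² = 0. Since 23 = 16 + 4 + 2 + 1, 22^23 ≡ 0·0·0·22: 0·0 = 0, then 0·0 = 0, then 0·22 = 0. So 22^23 ≡ 0 (mod 44).
So g(0) = g(22) = 0 while 0 ≠ 22, so g is not injective.
Since g is not injective, we determine |image(g)|. Computing x^23 mod 44 for each x (by repeated squaring, reducing mod 44 at every step), the values g(0), g(1), …, g(43) are: 0, 1, 8, 27, 20, 37, 40, 35, 28, 25, 32, 11, 12, 41, 16, 31, 4, 29, 24, 39, 36, 21, 0, 23, 8, 5, 20, 15, 40, 13, 28, 3, 32, 33, 12, 19, 16, 9, 4, 7, 24, 17, 36, 43.
The distinct values are {0, 1, 3, 4, 5, 7, 8, 9, 11, 12, 13, 15, 16, 17, 19, 20, 21, 23, 24, 25, 27, 28, 29, 31, 32, 33, 35, 36, 37, 39, 40, 41, 43}; there are 33 of them.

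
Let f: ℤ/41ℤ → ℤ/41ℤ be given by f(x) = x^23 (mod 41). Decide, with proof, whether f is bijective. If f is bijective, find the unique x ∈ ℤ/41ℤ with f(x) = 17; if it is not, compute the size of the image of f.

Since 41 is prime, the nonzero elements of ℤ/41ℤ form a cyclic group of order 40.
As gcd(23, 40) = 1, raising to the 23rd power is a bijection on this group: if u^23 ≡ v^23 then (uv^{−1})^23 = 1, and the only element of order dividing gcd(23, 40) = 1 is 1, so u = v.
With f(0) = 0 this makes f injective on all of ℤ/41ℤ, hence bijective (finite equal-size domain and codomain). In particular f is bijective.
Since f is bijective, we find the preimage of 17. The inverse of x ↦ x^23 on (ℤ/41ℤ)^× is x ↦ x^7, because 23·7 = 161 = 4·40 + 1 ≡ 1 (mod 40) and x^{40} = 1 for x ≠ 0 (Fermat). So f⁻¹(17) = 17^7 mod 41.
Repeated squaring mod 41: 17^1 ≡ 17, 17^2 ≡ 17² = 289 ≡ 2, 17^4 ≡ 2² = 4. Since 7 = 4 + 2 + 1, 17^7 ≡ 4·2·17: 4·2 = 8, then 8·17 = 136 ≡ 13. So 17^7 ≡ 13 (mod 41).
Hence f⁻¹(17) = 13.

13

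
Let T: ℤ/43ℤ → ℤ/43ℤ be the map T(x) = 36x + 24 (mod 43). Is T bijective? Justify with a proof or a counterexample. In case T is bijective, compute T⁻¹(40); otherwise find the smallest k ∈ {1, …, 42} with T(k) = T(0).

10

Recall that injectivity means: for all s, t in the domain, T(s) = T(t) implies s = t.
If T(s) = T(t), then 36s ≡ 36t (mod 43). Because gcd(36, 43) = 1, we may cancel 36 to get s ≡ t (mod 43).
We now compute 36⁻¹ mod 43 explicitly. Euclid's algorithm: 43 = 1·36 + 7, 36 = 5·7 + 1; back-substituting gives 1 = 6·36 − 5·43, so 36⁻¹ ≡ 6 (mod 43).
For any y ∈ ℤ/43ℤ, x = 6(y − 24) mod 43 satisfies T(x) = 36·6(y − 24) + 24 ≡ y (since 36·6 ≡ 1 mod 43). So every y has a preimage.
Therefore T is bijective.
Since T is bijective, we find T⁻¹(40): we need 36x ≡ 40 − 24 ≡ 16 (mod 43). Using 36⁻¹ = 6: x ≡ 6·16 = 96 = 2·43 + 10, so x = 10.
Check: T(10) = 36·10 + 24 = 384 = 8·43 + 40 ≡ 40 (mod 43).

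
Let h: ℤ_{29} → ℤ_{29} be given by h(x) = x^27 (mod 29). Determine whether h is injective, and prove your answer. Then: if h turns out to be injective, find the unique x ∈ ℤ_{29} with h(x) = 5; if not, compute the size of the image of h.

6

Since 29 is prime, the nonzero elements of ℤ_{29} form a cyclic group of order 28.
As gcd(27, 28) = 1, raising to the 27th power is a bijection on this group: if x_1^27 ≡ x_2^27 then (x_1x_2^{−1})^27 = 1, and the only element of order dividing gcd(27, 28) = 1 is 1, so x_1 = x_2.
With h(0) = 0 this makes h injective on all of ℤ_{29}, hence bijective (finite equal-size domain and codomain). In particular h is injective.
Since h is injective, we find the preimage of 5. The inverse of x ↦ x^27 on (ℤ_{29})^× is x ↦ x^27, because 27·27 = 729 = 26·28 + 1 ≡ 1 (mod 28) and x^{28} = 1 for x ≠ 0 (Fermat). So h⁻¹(5) = 5^27 mod 29.
Repeated squaring mod 29: 5^1 ≡ 5, 5^2 ≡ 5² = 25, 5^4 ≡ 25² = 625 ≡ 16, 5^8 ≡ 16² = 256 ≡ 24, 5^16 ≡ 24² = 576 ≡ 25. Since 27 = 16 + 8 + 2 + 1, 5^27 ≡ 25·24·25·5: 25·24 = 600 ≡ 20, then 20·25 = 500 ≡ 7, then 7·5 = 35 ≡ 6. So 5^27 ≡ 6 (mod 29).
Hence h⁻¹(5) = 6.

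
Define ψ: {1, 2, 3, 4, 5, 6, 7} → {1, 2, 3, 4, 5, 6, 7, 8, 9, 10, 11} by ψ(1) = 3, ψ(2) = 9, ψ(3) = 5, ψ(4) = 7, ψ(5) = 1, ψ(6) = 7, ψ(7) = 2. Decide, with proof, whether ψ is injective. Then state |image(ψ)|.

6

ψ(4) = 7 = ψ(6) with 4 ≠ 6, so ψ is not injective.
The image of ψ is {1, 2, 3, 5, 7, 9}, which has 6 elements.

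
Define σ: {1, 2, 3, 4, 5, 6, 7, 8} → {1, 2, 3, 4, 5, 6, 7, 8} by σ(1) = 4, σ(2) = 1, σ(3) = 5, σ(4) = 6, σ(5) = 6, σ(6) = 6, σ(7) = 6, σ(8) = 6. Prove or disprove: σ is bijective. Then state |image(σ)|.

σ(4) = 6 = σ(5) with 4 ≠ 5, so σ is not injective, hence not bijective.
The image of σ is {1, 4, 5, 6}, which has 4 elements.

4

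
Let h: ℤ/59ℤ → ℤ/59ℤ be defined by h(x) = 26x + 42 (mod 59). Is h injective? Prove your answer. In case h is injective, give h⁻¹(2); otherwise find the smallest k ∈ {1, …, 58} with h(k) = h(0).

3

Recall: h is injective when h(u) = h(v) forces u = v.
If h(u) = h(v), then 26u ≡ 26v (mod 59). Because gcd(26, 59) = 1, we may cancel 26 to get u ≡ v (mod 59).
Thus h is injective.
We now compute 26⁻¹ mod 59 explicitly. Euclid's algorithm: 59 = 2·26 + 7, 26 = 3·7 + 5, 7 = 1·5 + 2, 5 = 2·2 + 1; back-substituting gives 1 = 25·26 − 11·59, so 26⁻¹ ≡ 25 (mod 59).
Since h is injective, we compute h⁻¹(2): solve 26x + 42 ≡ 2 (mod 59), i.e. 26x ≡ 19 (mod 59).
Multiplying by 26⁻¹ = 25 gives x ≡ 25·19 = 475 = 8·59 + 3 ≡ 3 (mod 59).
Check: h(3) = 26·3 + 42 = 120 = 2·59 + 2 ≡ 2 (mod 59).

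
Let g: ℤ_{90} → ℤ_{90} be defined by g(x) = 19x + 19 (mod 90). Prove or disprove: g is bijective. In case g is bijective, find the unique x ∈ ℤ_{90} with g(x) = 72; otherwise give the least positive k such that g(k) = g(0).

By definition, injectivity means: for all s, t in the domain, g(s) = g(t) implies s = t.
If g(s) = g(t), then 19s ≡ 19t (mod 90). Because gcd(19, 90) = 1, we may cancel 19 to get s ≡ t (mod 90).
We now compute 19⁻¹ mod 90 explicitly. Euclid's algorithm: 90 = 4·19 + 14, 19 = 1·14 + 5, 14 = 2·5 + 4, 5 = 1·4 + 1; back-substituting gives 1 = 19·19 − 4·90, so 19⁻¹ ≡ 19 (mod 90).
For any y ∈ ℤ_{90}, x = 19(y − 19) mod 90 satisfies g(x) = 19·19(y − 19) + 19 ≡ y (since 19·19 ≡ 1 mod 90). So every y has a preimage.
Therefore g is bijective.
Since g is bijective, we find g⁻¹(72): we need 19x ≡ 72 − 19 ≡ 53 (mod 90). Using 19⁻¹ = 19: x ≡ 19·53 = 1007 = 11·90 + 17, so x = 17.
Check: g(17) = 19·17 + 19 = 342 = 3·90 + 72 ≡ 72 (mod 90).

17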